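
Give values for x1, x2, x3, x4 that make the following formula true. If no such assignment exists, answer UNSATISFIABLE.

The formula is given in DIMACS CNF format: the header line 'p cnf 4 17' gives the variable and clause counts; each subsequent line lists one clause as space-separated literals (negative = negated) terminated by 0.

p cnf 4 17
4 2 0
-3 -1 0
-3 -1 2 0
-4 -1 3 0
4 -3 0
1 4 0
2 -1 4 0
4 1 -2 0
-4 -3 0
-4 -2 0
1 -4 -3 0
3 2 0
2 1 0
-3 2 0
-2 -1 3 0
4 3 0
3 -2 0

Branch on x4: set x4 = True.
The clause (¬x3) is unit, so x3 = False.
The clause (¬x1) is unit, so x1 = False.
The clause (¬x2) is unit, so x2 = False.
But (x2) is also a unit clause — contradiction.
So x4 must be the other value — set x4 = False.
The clause (x2) is unit, so x2 = True.
The clause (¬x3) is unit, so x3 = False.
But (x3) is also a unit clause — contradiction.
Both values of x4 lead to a conflict.

UNSATISFIABLE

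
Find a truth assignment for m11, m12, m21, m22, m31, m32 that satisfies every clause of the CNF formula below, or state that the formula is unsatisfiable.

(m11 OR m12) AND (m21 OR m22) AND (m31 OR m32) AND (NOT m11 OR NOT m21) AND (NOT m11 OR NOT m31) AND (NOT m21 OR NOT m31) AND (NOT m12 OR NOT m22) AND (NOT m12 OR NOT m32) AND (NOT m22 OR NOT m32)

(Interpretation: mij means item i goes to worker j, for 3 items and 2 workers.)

UNSATISFIABLE

Case m11 = true:
From the singleton clause (NOT m21), m21 = false.
From the singleton clause (m22), m22 = true.
From the singleton clause (NOT m31), m31 = false.
From the singleton clause (m32), m32 = true.
Now (NOT m32) is unsatisfied and unit — conflict.
So m11 must be the other value — set m11 = false.
From the singleton clause (m12), m12 = true.
From the singleton clause (NOT m22), m22 = false.
From the singleton clause (m21), m21 = true.
From the singleton clause (NOT m31), m31 = false.
From the singleton clause (m32), m32 = true.
Now (NOT m32) is unsatisfied and unit — conflict.
Neither m11 = true nor m11 = false works.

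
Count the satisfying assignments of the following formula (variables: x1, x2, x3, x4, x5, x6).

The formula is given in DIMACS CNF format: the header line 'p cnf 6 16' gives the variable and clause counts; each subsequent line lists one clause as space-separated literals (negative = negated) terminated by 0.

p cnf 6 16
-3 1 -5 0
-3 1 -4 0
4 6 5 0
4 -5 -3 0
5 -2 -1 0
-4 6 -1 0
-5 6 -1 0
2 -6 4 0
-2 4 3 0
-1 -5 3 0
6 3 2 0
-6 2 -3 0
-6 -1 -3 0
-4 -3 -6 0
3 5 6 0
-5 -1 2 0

7

There are 2^6 = 64 truth assignments over (x1, x2, x3, x4, x5, x6).
Split on x3. With x3 = True, the clauses containing x3 are satisfied and ¬x3 drops from the rest; 1 of the 2^5 = 32 assignments to the other variables satisfy what remains.
With x3 = False, by the same count on the reduced clause set, 6 assignments work.
(One model: x1=F, x2=F, x3=F, x4=T, x5=F, x6=T.)
Total: 1 + 6 = 7.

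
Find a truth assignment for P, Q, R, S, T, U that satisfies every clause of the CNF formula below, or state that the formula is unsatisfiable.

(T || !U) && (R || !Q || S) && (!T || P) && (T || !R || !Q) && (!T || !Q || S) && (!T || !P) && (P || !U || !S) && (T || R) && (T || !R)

UNSATISFIABLE

Suppose T = true.
Unit clause (P) forces P = true.
Now (!P) is unsatisfied and unit — conflict.
Backtrack on T: now try T = false.
Unit clause (!U) forces U = false.
Unit clause (R) forces R = true.
Now (!R) is unsatisfied and unit — conflict.
Either choice for T ends in contradiction.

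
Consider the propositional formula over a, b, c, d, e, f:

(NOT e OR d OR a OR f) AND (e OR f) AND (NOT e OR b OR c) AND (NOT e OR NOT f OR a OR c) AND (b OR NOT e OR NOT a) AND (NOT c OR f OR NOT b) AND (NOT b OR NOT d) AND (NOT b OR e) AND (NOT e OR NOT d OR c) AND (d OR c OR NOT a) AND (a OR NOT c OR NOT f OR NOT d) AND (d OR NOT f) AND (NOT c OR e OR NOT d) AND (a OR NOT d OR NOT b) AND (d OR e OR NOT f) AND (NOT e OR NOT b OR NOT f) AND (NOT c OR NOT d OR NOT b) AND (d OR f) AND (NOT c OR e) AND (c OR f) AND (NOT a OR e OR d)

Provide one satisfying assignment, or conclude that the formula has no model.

Try e = false.
Unit clause (f) forces f = true.
Unit clause (NOT b) forces b = false.
Unit clause (d) forces d = true.
Unit clause (NOT c) forces c = false.
All clauses hold; a can take either value.

a=false,  b=false,  c=false,  d=true,  e=false,  f=true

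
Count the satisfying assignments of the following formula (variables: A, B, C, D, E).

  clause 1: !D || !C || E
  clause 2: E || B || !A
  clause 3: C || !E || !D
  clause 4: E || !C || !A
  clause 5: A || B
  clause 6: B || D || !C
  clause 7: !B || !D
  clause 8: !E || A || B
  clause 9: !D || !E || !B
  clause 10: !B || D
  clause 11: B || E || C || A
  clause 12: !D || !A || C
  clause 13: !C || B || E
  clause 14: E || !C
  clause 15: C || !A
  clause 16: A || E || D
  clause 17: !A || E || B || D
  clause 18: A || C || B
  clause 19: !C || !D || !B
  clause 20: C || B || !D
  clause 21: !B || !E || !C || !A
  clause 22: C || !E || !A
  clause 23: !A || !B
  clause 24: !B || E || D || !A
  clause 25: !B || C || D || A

1

There are 2^5 = 32 truth assignments over (A, B, C, D, E).
Split on E. With E = true, the clauses containing E are satisfied and !E drops from the rest; 1 of the 2^4 = 16 assignments to the other variables satisfy what remains.
With E = false, by the same count on the reduced clause set, 0 assignments work.
(One model: A=T, B=F, C=T, D=T, E=T.)
Total: 1 + 0 = 1.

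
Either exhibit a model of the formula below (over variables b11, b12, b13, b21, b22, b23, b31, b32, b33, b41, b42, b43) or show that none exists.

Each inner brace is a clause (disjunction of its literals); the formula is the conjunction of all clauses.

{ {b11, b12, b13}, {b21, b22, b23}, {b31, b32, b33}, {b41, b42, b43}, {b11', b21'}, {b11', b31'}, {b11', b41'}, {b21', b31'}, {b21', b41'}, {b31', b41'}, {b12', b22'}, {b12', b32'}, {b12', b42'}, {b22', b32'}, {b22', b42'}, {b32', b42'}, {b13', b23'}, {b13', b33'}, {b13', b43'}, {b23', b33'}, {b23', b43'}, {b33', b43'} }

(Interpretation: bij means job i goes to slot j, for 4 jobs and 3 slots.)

Case b11 = 0:
Case b12 = 1:
Unit clause (b22') forces b22 = 0.
Unit clause (b32') forces b32 = 0.
Unit clause (b42') forces b42 = 0.
Case b21 = 1:
Unit clause (b31') forces b31 = 0.
Unit clause (b33) forces b33 = 1.
Unit clause (b41') forces b41 = 0.
Unit clause (b43) forces b43 = 1.
That conflicts with the unit clause (b43').
Backtrack on b21: now try b21 = 0.
Unit clause (b23) forces b23 = 1.
Unit clause (b13') forces b13 = 0.
Unit clause (b33') forces b33 = 0.
Unit clause (b31) forces b31 = 1.
Unit clause (b41') forces b41 = 0.
Unit clause (b43) forces b43 = 1.
That conflicts with the unit clause (b43').
Either choice for b21 ends in contradiction.
Backtrack on b12: now try b12 = 0.
Unit clause (b13) forces b13 = 1.
Unit clause (b23') forces b23 = 0.
Unit clause (b33') forces b33 = 0.
Unit clause (b43') forces b43 = 0.
Case b21 = 1:
Unit clause (b31') forces b31 = 0.
Unit clause (b32) forces b32 = 1.
Unit clause (b41') forces b41 = 0.
Unit clause (b42) forces b42 = 1.
That conflicts with the unit clause (b42').
Backtrack on b21: now try b21 = 0.
Unit clause (b22) forces b22 = 1.
Unit clause (b32') forces b32 = 0.
Unit clause (b31) forces b31 = 1.
Unit clause (b41') forces b41 = 0.
Unit clause (b42) forces b42 = 1.
That conflicts with the unit clause (b42').
Either choice for b21 ends in contradiction.
Either choice for b12 ends in contradiction.
Backtrack on b11: now try b11 = 1.
Unit clause (b21') forces b21 = 0.
Unit clause (b31') forces b31 = 0.
Unit clause (b41') forces b41 = 0.
Case b22 = 1:
Unit clause (b12') forces b12 = 0.
Unit clause (b32') forces b32 = 0.
Unit clause (b33) forces b33 = 1.
Unit clause (b42') forces b42 = 0.
Unit clause (b43) forces b43 = 1.
That conflicts with the unit clause (b43').
Backtrack on b22: now try b22 = 0.
Unit clause (b23) forces b23 = 1.
Unit clause (b13') forces b13 = 0.
Unit clause (b33') forces b33 = 0.
Unit clause (b32) forces b32 = 1.
Unit clause (b12') forces b12 = 0.
Unit clause (b42') forces b42 = 0.
Unit clause (b43) forces b43 = 1.
That conflicts with the unit clause (b43').
Either choice for b22 ends in contradiction.
Either choice for b11 ends in contradiction.

UNSATISFIABLE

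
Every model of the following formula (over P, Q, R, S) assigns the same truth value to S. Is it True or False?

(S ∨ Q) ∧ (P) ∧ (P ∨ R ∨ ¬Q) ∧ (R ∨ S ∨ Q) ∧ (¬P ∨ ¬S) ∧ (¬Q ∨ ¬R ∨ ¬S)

False

Suppose S = True.
Unit clause (P) forces P = True.
But (¬P) is also a unit clause — contradiction.
So every satisfying assignment has S = False.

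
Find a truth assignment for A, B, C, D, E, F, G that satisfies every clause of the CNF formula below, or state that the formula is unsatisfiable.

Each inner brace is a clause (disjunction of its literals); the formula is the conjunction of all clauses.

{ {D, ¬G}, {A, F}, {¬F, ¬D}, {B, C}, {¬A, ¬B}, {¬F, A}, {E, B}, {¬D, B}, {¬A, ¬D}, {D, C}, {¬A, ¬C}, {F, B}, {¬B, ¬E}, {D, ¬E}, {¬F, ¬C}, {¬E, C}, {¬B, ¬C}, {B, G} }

UNSATISFIABLE

Try D = True.
Unit clause (¬F) forces F = False.
Unit clause (A) forces A = True.
That conflicts with the unit clause (¬A).
That branch fails; take D = False instead.
Unit clause (¬G) forces G = False.
Unit clause (C) forces C = True.
Unit clause (¬A) forces A = False.
Unit clause (F) forces F = True.
That conflicts with the unit clause (¬F).
Either choice for D ends in contradiction.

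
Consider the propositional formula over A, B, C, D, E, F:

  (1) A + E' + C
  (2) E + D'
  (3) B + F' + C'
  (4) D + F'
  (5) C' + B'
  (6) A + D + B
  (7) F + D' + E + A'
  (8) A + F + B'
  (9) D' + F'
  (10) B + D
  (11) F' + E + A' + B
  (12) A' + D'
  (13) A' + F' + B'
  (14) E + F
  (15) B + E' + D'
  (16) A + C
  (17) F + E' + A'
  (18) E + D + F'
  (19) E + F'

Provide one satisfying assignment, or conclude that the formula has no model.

UNSATISFIABLE

Try E = 1.
Try A = 1.
(D') alone gives D = 0.
(F') alone gives F = 0.
Now (F) is unsatisfied and unit — conflict.
So A must be the other value — set A = 0.
(C) alone gives C = 1.
(B') alone gives B = 0.
(F') alone gives F = 0.
(D) alone gives D = 1.
Now (D') is unsatisfied and unit — conflict.
Both values of A lead to a conflict.
So E must be the other value — set E = 0.
(D') alone gives D = 0.
(F') alone gives F = 0.
Now (F) is unsatisfied and unit — conflict.
Both values of E lead to a conflict.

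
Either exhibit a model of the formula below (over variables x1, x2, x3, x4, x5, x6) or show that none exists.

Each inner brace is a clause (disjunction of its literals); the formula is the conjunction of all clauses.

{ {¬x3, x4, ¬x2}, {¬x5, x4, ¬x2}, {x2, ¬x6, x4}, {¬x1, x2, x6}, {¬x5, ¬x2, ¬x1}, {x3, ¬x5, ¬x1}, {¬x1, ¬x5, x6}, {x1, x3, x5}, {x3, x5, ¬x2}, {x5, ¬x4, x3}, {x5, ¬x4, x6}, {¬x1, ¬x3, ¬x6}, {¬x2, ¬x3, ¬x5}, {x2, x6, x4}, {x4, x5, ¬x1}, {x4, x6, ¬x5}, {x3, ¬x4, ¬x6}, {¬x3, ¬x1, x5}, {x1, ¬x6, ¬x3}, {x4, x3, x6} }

x1 ↦ False; x2 ↦ True; x3 ↦ False; x4 ↦ True; x5 ↦ True; x6 ↦ False

Try x3 = False.
Try x5 = True.
Unit clause (¬x1) forces x1 = False.
Try x4 = True.
Unit clause (¬x6) forces x6 = False.
All clauses hold; x2 can take either value.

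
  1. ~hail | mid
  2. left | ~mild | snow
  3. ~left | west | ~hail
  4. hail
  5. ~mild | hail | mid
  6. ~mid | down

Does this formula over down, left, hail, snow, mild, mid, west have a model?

Satisfiable

From the singleton clause (hail), hail = 1.
From the singleton clause (mid), mid = 1.
From the singleton clause (down), down = 1.
Case left = 1:
From the singleton clause (west), west = 1.
All clauses hold; snow, mild can take either value.
A satisfying assignment: down ↦ 1, left ↦ 1, hail ↦ 1, snow ↦ 1, mild ↦ 1, mid ↦ 1, west ↦ 1.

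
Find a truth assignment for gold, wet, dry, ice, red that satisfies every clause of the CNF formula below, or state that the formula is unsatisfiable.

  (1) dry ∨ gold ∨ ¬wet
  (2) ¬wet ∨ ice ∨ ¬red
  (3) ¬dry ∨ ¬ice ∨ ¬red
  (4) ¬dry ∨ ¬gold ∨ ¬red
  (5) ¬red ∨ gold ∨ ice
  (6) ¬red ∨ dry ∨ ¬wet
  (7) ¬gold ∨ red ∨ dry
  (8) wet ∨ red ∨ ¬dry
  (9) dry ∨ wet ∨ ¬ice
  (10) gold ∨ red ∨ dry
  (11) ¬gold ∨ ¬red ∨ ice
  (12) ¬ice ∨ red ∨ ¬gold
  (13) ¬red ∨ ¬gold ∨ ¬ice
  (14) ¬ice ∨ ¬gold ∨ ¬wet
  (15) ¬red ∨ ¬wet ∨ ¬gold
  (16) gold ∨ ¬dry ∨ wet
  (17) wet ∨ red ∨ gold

gold: False, wet: True, dry: True, ice: False, red: False

Case dry = True:
Case ice = False:
Case wet = True:
Unit clause (¬red) forces red = False.
No clause remains; gold is free.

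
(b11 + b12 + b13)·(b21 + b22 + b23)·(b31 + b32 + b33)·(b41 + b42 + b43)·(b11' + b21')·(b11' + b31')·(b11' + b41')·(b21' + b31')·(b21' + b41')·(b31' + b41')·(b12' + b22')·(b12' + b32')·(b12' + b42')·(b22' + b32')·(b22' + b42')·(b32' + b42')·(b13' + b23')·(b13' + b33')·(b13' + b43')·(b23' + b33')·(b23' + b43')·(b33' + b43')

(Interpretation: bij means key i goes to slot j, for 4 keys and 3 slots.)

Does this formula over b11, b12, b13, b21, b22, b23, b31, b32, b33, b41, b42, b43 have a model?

Case b11 = 0:
Case b12 = 1:
Unit clause (b22') forces b22 = 0.
Unit clause (b32') forces b32 = 0.
Unit clause (b42') forces b42 = 0.
Case b21 = 1:
Unit clause (b31') forces b31 = 0.
Unit clause (b33) forces b33 = 1.
Unit clause (b41') forces b41 = 0.
Unit clause (b43) forces b43 = 1.
But (b43') is also a unit clause — contradiction.
That branch fails; take b21 = 0 instead.
Unit clause (b23) forces b23 = 1.
Unit clause (b13') forces b13 = 0.
Unit clause (b33') forces b33 = 0.
Unit clause (b31) forces b31 = 1.
Unit clause (b41') forces b41 = 0.
Unit clause (b43) forces b43 = 1.
But (b43') is also a unit clause — contradiction.
Neither b21 = 1 nor b21 = 0 works.
That branch fails; take b12 = 0 instead.
Unit clause (b13) forces b13 = 1.
Unit clause (b23') forces b23 = 0.
Unit clause (b33') forces b33 = 0.
Unit clause (b43') forces b43 = 0.
Case b21 = 1:
Unit clause (b31') forces b31 = 0.
Unit clause (b32) forces b32 = 1.
Unit clause (b41') forces b41 = 0.
Unit clause (b42) forces b42 = 1.
But (b42') is also a unit clause — contradiction.
That branch fails; take b21 = 0 instead.
Unit clause (b22) forces b22 = 1.
Unit clause (b32') forces b32 = 0.
Unit clause (b31) forces b31 = 1.
Unit clause (b41') forces b41 = 0.
Unit clause (b42) forces b42 = 1.
But (b42') is also a unit clause — contradiction.
Neither b21 = 1 nor b21 = 0 works.
Neither b12 = 1 nor b12 = 0 works.
That branch fails; take b11 = 1 instead.
Unit clause (b21') forces b21 = 0.
Unit clause (b31') forces b31 = 0.
Unit clause (b41') forces b41 = 0.
Case b22 = 1:
Unit clause (b12') forces b12 = 0.
Unit clause (b32') forces b32 = 0.
Unit clause (b33) forces b33 = 1.
Unit clause (b42') forces b42 = 0.
Unit clause (b43) forces b43 = 1.
But (b43') is also a unit clause — contradiction.
That branch fails; take b22 = 0 instead.
Unit clause (b23) forces b23 = 1.
Unit clause (b13') forces b13 = 0.
Unit clause (b33') forces b33 = 0.
Unit clause (b32) forces b32 = 1.
Unit clause (b12') forces b12 = 0.
Unit clause (b42') forces b42 = 0.
Unit clause (b43) forces b43 = 1.
But (b43') is also a unit clause — contradiction.
Neither b22 = 1 nor b22 = 0 works.
Neither b11 = 1 nor b11 = 0 works.
No assignment satisfies every clause.

No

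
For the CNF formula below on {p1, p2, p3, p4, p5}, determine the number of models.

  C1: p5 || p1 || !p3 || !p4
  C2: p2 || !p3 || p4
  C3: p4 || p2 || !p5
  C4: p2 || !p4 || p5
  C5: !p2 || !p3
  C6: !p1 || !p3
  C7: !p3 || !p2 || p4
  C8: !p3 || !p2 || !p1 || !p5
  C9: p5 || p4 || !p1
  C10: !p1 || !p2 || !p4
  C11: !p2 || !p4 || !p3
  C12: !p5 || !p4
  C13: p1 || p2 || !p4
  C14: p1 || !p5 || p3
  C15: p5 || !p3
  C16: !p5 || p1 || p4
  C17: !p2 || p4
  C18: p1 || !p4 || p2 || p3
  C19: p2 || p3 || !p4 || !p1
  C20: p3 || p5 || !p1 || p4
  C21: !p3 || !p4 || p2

There are 2^5 = 32 truth assignments over (p1, p2, p3, p4, p5).
Split on p1. With p1 = true, the clauses containing p1 are satisfied and !p1 drops from the rest; 0 of the 2^4 = 16 assignments to the other variables satisfy what remains.
With p1 = false, by the same count on the reduced clause set, 2 assignments work.
(One model: p1=F, p2=F, p3=F, p4=F, p5=F.)
Total: 0 + 2 = 2.

2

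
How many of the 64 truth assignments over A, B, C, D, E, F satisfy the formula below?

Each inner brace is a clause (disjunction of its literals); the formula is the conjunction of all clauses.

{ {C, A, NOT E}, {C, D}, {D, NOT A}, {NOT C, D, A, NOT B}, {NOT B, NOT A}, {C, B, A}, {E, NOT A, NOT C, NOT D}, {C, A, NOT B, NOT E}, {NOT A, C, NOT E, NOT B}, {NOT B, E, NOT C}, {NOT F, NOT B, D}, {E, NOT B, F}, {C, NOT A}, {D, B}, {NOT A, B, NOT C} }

7

There are 2^6 = 64 truth assignments over (A, B, C, D, E, F).
Split on B. With B = true, the clauses containing B are satisfied and NOT B drops from the rest; 3 of the 2^5 = 32 assignments to the other variables satisfy what remains.
With B = false, by the same count on the reduced clause set, 4 assignments work.
(One model: A=F, B=F, C=T, D=T, E=F, F=F.)
Total: 3 + 4 = 7.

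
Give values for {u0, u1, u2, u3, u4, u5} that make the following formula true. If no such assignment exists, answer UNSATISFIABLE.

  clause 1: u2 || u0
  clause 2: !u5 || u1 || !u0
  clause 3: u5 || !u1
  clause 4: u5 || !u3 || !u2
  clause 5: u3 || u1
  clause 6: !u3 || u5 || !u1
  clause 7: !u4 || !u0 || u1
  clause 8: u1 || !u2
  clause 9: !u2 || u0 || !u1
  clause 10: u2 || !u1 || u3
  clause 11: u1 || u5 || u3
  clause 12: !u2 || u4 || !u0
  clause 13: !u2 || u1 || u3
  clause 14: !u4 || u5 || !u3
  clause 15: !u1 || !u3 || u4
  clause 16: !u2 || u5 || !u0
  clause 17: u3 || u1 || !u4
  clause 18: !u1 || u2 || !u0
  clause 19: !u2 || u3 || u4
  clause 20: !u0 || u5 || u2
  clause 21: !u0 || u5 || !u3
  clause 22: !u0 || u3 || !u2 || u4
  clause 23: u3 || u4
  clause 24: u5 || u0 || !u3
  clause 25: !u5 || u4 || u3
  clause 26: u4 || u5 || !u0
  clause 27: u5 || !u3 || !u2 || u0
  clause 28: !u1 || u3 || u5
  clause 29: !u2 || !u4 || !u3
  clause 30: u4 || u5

Case u2 = true:
The clause (u1) is unit, so u1 = true.
The clause (u5) is unit, so u5 = true.
The clause (u0) is unit, so u0 = true.
The clause (u4) is unit, so u4 = true.
The clause (!u3) is unit, so u3 = false.
Every clause now holds.

u0=true, u1=true, u2=true, u3=false, u4=true, u5=true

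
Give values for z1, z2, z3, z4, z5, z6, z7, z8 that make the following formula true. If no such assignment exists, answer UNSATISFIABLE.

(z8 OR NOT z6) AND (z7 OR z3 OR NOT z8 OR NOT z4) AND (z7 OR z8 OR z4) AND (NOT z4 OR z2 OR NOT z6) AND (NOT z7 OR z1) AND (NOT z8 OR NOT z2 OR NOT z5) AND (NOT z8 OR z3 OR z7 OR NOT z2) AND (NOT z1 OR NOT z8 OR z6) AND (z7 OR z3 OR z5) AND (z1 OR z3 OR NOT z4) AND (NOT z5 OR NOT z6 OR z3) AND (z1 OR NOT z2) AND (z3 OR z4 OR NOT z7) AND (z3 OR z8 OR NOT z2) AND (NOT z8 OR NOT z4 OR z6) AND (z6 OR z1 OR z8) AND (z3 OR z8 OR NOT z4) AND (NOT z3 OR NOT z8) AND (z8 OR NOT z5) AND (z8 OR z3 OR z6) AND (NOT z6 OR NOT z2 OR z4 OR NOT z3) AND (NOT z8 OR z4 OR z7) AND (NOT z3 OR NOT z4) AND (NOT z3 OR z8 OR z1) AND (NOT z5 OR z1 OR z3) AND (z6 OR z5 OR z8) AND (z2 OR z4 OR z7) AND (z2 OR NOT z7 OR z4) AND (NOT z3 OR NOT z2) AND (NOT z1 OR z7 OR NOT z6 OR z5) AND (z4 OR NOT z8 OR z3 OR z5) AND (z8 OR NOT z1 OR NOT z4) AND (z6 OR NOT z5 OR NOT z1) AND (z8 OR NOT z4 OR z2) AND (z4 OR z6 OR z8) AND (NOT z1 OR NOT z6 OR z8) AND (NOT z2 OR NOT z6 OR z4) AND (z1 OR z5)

Suppose z8 = true.
Unit clause (NOT z3) forces z3 = false.
Suppose z7 = true.
Unit clause (z1) forces z1 = true.
Unit clause (z6) forces z6 = true.
Unit clause (NOT z5) forces z5 = false.
Unit clause (z4) forces z4 = true.
Unit clause (z2) forces z2 = true.
This assignment satisfies each clause.

z1: true,  z2: true,  z3: false,  z4: true,  z5: false,  z6: true,  z7: true,  z8: true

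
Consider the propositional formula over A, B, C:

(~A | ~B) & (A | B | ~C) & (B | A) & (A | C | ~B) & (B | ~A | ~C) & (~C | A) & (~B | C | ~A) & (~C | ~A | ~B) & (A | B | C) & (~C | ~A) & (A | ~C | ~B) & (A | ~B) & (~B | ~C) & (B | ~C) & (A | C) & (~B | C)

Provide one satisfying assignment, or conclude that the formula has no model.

A ↦ 1,  B ↦ 0,  C ↦ 0

Case A = 1:
The clause (~B) is unit, so B = 0.
The clause (~C) is unit, so C = 0.
This assignment satisfies each clause.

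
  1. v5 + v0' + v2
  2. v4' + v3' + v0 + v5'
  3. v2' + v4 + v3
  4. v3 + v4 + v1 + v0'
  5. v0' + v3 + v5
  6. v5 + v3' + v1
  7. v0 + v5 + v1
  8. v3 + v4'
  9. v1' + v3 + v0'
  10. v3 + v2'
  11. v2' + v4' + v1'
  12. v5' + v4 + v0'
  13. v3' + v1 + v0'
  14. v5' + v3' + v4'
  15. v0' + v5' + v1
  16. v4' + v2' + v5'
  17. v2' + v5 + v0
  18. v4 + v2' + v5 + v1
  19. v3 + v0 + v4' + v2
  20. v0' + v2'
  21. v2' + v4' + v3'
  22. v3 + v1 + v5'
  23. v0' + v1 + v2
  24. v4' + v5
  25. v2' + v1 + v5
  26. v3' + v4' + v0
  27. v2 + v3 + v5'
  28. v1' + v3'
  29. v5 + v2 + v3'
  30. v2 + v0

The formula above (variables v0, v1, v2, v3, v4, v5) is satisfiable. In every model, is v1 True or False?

Suppose v1 = 1.
(v3') alone gives v3 = 0.
(v4') alone gives v4 = 0.
(v2') alone gives v2 = 0.
(v0') alone gives v0 = 0.
Now (v0) is unsatisfied and unit — conflict.
So every satisfying assignment has v1 = False.

False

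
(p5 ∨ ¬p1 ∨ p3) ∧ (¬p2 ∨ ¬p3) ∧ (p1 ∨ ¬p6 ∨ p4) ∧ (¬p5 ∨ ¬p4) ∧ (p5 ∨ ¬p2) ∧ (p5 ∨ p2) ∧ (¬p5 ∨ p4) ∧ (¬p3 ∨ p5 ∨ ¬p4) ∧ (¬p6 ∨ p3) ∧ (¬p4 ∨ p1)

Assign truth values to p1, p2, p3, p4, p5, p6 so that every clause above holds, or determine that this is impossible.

Case p2 = False:
The clause (p5) is unit, so p5 = True.
The clause (¬p4) is unit, so p4 = False.
But (p4) is also a unit clause — contradiction.
Undo p2 and try p2 = True.
The clause (¬p3) is unit, so p3 = False.
The clause (p5) is unit, so p5 = True.
The clause (¬p4) is unit, so p4 = False.
But (p4) is also a unit clause — contradiction.
Neither p2 = True nor p2 = False works.

UNSATISFIABLE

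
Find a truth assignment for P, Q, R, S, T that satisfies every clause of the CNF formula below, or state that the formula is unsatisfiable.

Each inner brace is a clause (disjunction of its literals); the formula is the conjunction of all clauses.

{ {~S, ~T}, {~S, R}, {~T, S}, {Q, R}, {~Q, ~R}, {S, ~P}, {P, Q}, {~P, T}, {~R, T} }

Case S = 0:
Unit clause (~T) forces T = 0.
Unit clause (~P) forces P = 0.
Unit clause (Q) forces Q = 1.
Unit clause (~R) forces R = 0.
This assignment satisfies each clause.

P ↦ 0, Q ↦ 1, R ↦ 0, S ↦ 0, T ↦ 0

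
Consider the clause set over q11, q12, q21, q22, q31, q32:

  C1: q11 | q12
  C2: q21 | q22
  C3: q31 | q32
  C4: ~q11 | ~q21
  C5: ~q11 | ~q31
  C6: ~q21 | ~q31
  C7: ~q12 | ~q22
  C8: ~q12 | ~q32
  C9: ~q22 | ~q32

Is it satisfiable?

Unsatisfiable

Suppose q11 = 1.
The clause (~q21) is unit, so q21 = 0.
The clause (q22) is unit, so q22 = 1.
The clause (~q31) is unit, so q31 = 0.
The clause (q32) is unit, so q32 = 1.
Now (~q32) is unsatisfied and unit — conflict.
Undo q11 and try q11 = 0.
The clause (q12) is unit, so q12 = 1.
The clause (~q22) is unit, so q22 = 0.
The clause (q21) is unit, so q21 = 1.
The clause (~q31) is unit, so q31 = 0.
The clause (q32) is unit, so q32 = 1.
Now (~q32) is unsatisfied and unit — conflict.
Both values of q11 lead to a conflict.
No assignment satisfies every clause.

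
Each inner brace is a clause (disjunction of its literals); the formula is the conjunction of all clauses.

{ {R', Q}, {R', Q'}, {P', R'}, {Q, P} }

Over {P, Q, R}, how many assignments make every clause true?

There are 2^3 = 8 truth assignments over (P, Q, R).
Split on Q. With Q = 1, the clauses containing Q are satisfied and Q' drops from the rest; 2 of the 2^2 = 4 assignments to the other variables satisfy what remains.
With Q = 0, by the same count on the reduced clause set, 1 assignment works.
(One model: P=F, Q=T, R=F.)
Total: 2 + 1 = 3.

3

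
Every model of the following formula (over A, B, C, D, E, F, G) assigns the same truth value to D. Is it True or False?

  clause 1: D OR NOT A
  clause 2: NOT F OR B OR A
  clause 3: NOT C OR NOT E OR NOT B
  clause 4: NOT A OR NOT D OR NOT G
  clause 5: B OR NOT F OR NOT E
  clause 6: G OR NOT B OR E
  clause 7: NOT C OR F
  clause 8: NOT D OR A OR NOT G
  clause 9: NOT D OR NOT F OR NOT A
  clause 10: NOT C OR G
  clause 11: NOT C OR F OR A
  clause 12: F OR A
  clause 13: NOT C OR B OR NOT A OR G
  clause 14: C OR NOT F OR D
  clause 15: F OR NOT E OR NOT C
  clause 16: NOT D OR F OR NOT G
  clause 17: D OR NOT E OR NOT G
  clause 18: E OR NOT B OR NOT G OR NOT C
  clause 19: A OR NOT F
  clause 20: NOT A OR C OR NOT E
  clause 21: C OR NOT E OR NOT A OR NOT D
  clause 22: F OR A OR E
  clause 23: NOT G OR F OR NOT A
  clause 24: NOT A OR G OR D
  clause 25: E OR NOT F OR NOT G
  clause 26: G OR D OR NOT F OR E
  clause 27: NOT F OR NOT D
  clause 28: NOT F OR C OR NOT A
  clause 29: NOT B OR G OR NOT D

Suppose D = false.
The clause (NOT A) is unit, so A = false.
The clause (F) is unit, so F = true.
But (NOT F) is also a unit clause — contradiction.
So every satisfying assignment has D = True.

True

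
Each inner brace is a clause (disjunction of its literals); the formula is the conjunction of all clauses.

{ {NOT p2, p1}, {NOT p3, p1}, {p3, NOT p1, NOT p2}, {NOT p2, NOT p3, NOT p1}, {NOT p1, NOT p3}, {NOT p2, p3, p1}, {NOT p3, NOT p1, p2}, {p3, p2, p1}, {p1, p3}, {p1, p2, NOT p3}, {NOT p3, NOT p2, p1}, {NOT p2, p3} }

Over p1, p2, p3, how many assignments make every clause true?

1

There are 2^3 = 8 truth assignments over (p1, p2, p3).
Check each against the 12 clauses (columns in the order p1, p2, p3):
  F F F  ✗ fails (p3 OR p2 OR p1)
  F F T  ✗ fails (NOT p3 OR p1)
  F T F  ✗ fails (NOT p2 OR p1)
  F T T  ✗ fails (NOT p2 OR p1)
  T F F  ✓ satisfies all
  T F T  ✗ fails (NOT p1 OR NOT p3)
  T T F  ✗ fails (p3 OR NOT p1 OR NOT p2)
  T T T  ✗ fails (NOT p2 OR NOT p3 OR NOT p1)
1 of the 8 rows is a model.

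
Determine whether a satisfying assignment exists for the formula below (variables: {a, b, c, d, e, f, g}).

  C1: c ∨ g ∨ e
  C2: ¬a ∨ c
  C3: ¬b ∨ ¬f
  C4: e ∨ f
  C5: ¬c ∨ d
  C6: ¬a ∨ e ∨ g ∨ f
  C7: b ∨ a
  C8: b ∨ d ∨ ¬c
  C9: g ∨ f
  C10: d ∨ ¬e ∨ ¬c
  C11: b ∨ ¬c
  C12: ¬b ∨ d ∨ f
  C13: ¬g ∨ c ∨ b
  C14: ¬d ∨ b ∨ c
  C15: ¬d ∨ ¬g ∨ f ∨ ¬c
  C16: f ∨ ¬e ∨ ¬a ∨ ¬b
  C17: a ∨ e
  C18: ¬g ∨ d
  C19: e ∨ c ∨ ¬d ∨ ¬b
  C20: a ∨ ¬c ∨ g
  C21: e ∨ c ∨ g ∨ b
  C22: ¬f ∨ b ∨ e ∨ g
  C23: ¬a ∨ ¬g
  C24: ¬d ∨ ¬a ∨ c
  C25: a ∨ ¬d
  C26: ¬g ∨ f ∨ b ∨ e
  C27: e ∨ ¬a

Case a = False:
The clause (b) is unit, so b = True.
The clause (¬f) is unit, so f = False.
The clause (e) is unit, so e = True.
The clause (g) is unit, so g = True.
The clause (d) is unit, so d = True.
But (¬d) is also a unit clause — contradiction.
Undo a and try a = True.
The clause (c) is unit, so c = True.
The clause (d) is unit, so d = True.
The clause (b) is unit, so b = True.
The clause (¬f) is unit, so f = False.
The clause (e) is unit, so e = True.
But (¬e) is also a unit clause — contradiction.
Both values of a lead to a conflict.
No assignment satisfies every clause.

Unsatisfiable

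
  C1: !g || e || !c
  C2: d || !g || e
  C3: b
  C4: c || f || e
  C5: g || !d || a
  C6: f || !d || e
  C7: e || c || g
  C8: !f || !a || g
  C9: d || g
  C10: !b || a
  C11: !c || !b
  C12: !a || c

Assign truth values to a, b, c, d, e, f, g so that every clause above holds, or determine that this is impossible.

From the singleton clause (b), b = true.
From the singleton clause (a), a = true.
From the singleton clause (!c), c = false.
Now (c) is unsatisfied and unit — conflict.

UNSATISFIABLE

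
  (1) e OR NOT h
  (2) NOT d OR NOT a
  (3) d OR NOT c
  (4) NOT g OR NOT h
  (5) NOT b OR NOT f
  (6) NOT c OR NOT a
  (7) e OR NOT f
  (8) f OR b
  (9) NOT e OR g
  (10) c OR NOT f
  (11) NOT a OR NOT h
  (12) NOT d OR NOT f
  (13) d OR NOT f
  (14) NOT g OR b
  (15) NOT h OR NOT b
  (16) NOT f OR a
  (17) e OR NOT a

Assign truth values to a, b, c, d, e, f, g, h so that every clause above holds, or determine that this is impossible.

a=false; b=true; c=false; d=false; e=false; f=false; g=true; h=false

Branch on e: set e = false.
(NOT h) alone gives h = false.
(NOT f) alone gives f = false.
(b) alone gives b = true.
(NOT a) alone gives a = false.
Branch on d: set d = false.
(NOT c) alone gives c = false.
No clause remains; g is free.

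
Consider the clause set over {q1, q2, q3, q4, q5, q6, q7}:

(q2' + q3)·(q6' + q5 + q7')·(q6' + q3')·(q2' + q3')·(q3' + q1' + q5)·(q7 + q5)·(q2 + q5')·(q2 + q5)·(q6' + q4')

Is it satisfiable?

Try q2 = 0.
From the singleton clause (q5'), q5 = 0.
Now (q5) is unsatisfied and unit — conflict.
Backtrack on q2: now try q2 = 1.
From the singleton clause (q3), q3 = 1.
Now (q3') is unsatisfied and unit — conflict.
Both values of q2 lead to a conflict.
No assignment satisfies every clause.

No, unsatisfiable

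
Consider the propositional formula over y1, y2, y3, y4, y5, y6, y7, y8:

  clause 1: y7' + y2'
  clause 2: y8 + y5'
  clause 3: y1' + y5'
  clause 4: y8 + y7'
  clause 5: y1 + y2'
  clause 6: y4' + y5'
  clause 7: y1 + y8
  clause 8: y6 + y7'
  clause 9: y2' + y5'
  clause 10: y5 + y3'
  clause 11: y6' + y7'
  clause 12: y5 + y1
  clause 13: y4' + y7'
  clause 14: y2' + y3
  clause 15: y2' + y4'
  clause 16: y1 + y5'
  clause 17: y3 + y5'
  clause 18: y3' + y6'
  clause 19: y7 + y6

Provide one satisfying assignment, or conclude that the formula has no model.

Branch on y7: set y7 = 0.
(y6) alone gives y6 = 1.
(y3') alone gives y3 = 0.
(y2') alone gives y2 = 0.
(y5') alone gives y5 = 0.
(y1) alone gives y1 = 1.
All clauses hold; y4, y8 can take either value.

y1=1; y2=0; y3=0; y4=1; y5=0; y6=1; y7=0; y8=1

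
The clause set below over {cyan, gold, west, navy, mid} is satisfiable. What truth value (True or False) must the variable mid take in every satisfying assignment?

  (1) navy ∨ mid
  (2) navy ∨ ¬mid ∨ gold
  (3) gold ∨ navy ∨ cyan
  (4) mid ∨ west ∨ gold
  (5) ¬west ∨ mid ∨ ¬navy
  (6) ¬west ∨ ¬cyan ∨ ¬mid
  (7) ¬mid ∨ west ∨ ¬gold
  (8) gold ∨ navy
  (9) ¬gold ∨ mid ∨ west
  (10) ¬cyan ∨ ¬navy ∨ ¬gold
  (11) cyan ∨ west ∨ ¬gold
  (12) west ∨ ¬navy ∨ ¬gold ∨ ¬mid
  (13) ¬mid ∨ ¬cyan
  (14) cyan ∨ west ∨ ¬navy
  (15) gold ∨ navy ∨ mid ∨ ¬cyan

True

Suppose mid = False.
From the singleton clause (navy), navy = True.
From the singleton clause (¬west), west = False.
From the singleton clause (gold), gold = True.
Now (¬gold) is unsatisfied and unit — conflict.
So every satisfying assignment has mid = True.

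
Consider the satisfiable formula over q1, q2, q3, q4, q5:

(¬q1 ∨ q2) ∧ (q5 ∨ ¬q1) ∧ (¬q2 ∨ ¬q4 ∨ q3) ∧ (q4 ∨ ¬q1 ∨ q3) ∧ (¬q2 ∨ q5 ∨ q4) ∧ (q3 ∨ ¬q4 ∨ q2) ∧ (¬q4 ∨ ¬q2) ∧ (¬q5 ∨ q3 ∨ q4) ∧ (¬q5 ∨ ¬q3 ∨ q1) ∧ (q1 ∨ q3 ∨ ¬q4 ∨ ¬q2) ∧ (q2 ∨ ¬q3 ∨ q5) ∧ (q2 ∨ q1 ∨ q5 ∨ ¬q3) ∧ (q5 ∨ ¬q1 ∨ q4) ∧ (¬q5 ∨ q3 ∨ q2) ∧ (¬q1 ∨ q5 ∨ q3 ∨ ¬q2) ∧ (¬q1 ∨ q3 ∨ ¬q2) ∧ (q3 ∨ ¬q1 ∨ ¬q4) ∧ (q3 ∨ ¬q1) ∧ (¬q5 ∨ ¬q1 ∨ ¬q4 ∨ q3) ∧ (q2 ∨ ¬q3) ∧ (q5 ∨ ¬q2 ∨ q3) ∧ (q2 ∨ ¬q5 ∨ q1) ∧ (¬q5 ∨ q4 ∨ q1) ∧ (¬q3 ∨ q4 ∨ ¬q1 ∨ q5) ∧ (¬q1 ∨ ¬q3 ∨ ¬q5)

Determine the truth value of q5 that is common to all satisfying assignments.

Suppose q5 = True.
Try q1 = False.
Unit clause (¬q3) forces q3 = False.
Unit clause (q4) forces q4 = True.
Unit clause (¬q2) forces q2 = False.
Now (q2) is unsatisfied and unit — conflict.
Undo q1 and try q1 = True.
Unit clause (q2) forces q2 = True.
Unit clause (¬q4) forces q4 = False.
Unit clause (q3) forces q3 = True.
Now (¬q3) is unsatisfied and unit — conflict.
Neither q1 = True nor q1 = False works.
So every satisfying assignment has q5 = False.

False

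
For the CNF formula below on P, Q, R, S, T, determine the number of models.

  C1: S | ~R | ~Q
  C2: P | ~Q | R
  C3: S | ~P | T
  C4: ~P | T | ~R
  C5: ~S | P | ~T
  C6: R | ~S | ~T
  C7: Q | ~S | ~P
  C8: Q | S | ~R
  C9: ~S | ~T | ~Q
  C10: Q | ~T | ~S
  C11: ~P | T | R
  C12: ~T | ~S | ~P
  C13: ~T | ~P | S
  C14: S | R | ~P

5

There are 2^5 = 32 truth assignments over (P, Q, R, S, T).
Split on T. With T = 1, the clauses containing T are satisfied and ~T drops from the rest; 1 of the 2^4 = 16 assignments to the other variables satisfy what remains.
With T = 0, by the same count on the reduced clause set, 4 assignments work.
(One model: P=F, Q=F, R=F, S=F, T=F.)
Total: 1 + 4 = 5.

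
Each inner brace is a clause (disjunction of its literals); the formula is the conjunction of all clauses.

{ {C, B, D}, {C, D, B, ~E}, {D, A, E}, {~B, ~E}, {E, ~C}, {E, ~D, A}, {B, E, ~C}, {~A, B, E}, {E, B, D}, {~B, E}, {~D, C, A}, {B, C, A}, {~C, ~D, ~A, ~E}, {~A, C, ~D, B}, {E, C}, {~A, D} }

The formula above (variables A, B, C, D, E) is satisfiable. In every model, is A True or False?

Suppose A = 1.
From the singleton clause (D), D = 1.
Suppose B = 0.
From the singleton clause (E), E = 1.
From the singleton clause (~C), C = 0.
That conflicts with the unit clause (C).
That branch fails; take B = 1 instead.
From the singleton clause (~E), E = 0.
That conflicts with the unit clause (E).
Both values of B lead to a conflict.
So every satisfying assignment has A = False.

False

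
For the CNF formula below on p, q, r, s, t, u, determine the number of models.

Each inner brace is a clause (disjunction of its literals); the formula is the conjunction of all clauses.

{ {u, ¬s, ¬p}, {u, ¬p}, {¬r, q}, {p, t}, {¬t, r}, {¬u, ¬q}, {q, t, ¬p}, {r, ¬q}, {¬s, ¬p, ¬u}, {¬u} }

There are 2^6 = 64 truth assignments over (p, q, r, s, t, u).
Split on s. With s = True, the clauses containing s are satisfied and ¬s drops from the rest; 1 of the 2^5 = 32 assignments to the other variables satisfy what remains.
With s = False, by the same count on the reduced clause set, 1 assignment works.
(One model: p=F, q=T, r=T, s=F, t=T, u=F.)
Total: 1 + 1 = 2.

2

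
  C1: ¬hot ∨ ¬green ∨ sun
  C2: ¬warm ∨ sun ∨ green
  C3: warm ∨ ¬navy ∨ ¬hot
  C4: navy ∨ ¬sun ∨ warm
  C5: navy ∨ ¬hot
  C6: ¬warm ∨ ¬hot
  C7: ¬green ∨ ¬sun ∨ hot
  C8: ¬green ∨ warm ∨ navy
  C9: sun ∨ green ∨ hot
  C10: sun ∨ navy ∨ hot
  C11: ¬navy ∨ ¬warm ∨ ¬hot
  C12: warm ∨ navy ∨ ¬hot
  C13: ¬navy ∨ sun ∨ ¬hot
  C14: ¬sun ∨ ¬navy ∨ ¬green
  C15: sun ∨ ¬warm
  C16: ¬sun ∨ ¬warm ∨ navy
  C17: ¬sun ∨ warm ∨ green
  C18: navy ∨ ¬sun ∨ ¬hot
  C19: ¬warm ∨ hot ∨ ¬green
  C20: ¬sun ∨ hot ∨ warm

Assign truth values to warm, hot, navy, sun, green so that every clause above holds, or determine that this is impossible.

warm ↦ False; hot ↦ False; navy ↦ True; sun ↦ False; green ↦ True

Branch on navy: set navy = True.
Branch on warm: set warm = False.
Unit clause (¬hot) forces hot = False.
Unit clause (¬sun) forces sun = False.
Unit clause (green) forces green = True.
Every clause now holds.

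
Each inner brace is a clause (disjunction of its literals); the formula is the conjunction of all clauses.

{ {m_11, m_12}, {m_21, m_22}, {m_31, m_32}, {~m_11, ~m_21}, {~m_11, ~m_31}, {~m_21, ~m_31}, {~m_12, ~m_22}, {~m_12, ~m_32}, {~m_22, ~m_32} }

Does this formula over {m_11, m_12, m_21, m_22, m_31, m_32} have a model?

Suppose m_11 = 1.
(~m_21) alone gives m_21 = 0.
(m_22) alone gives m_22 = 1.
(~m_31) alone gives m_31 = 0.
(m_32) alone gives m_32 = 1.
But (~m_32) is also a unit clause — contradiction.
Backtrack on m_11: now try m_11 = 0.
(m_12) alone gives m_12 = 1.
(~m_22) alone gives m_22 = 0.
(m_21) alone gives m_21 = 1.
(~m_31) alone gives m_31 = 0.
(m_32) alone gives m_32 = 1.
But (~m_32) is also a unit clause — contradiction.
Both values of m_11 lead to a conflict.
No assignment satisfies every clause.

No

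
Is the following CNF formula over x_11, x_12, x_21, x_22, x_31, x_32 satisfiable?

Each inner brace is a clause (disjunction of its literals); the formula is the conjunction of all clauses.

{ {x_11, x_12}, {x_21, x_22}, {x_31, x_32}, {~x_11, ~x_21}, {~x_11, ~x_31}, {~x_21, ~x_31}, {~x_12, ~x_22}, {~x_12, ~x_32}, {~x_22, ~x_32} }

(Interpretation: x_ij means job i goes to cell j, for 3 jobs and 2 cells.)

Suppose x_11 = 1.
(~x_21) alone gives x_21 = 0.
(x_22) alone gives x_22 = 1.
(~x_31) alone gives x_31 = 0.
(x_32) alone gives x_32 = 1.
But (~x_32) is also a unit clause — contradiction.
That branch fails; take x_11 = 0 instead.
(x_12) alone gives x_12 = 1.
(~x_22) alone gives x_22 = 0.
(x_21) alone gives x_21 = 1.
(~x_31) alone gives x_31 = 0.
(x_32) alone gives x_32 = 1.
But (~x_32) is also a unit clause — contradiction.
Both values of x_11 lead to a conflict.
No assignment satisfies every clause.

No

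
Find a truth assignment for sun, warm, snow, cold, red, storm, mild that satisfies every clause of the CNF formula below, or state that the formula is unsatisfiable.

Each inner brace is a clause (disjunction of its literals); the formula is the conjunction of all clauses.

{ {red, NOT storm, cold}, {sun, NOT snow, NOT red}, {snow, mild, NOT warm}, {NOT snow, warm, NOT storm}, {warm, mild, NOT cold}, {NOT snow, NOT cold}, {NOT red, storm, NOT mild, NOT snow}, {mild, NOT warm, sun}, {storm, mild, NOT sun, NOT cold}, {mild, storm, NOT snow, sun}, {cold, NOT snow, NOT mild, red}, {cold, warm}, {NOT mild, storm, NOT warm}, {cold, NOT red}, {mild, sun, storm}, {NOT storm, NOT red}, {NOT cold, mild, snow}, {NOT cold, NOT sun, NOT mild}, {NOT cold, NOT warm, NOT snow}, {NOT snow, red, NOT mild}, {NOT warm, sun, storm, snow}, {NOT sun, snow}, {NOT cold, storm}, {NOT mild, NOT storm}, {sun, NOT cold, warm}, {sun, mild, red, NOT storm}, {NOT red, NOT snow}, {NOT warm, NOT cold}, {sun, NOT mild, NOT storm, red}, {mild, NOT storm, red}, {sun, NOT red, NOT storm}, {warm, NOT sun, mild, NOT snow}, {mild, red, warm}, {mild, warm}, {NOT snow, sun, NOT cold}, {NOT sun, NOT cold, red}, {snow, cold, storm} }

Try snow = true.
Unit clause (NOT cold) forces cold = false.
Unit clause (warm) forces warm = true.
Unit clause (NOT red) forces red = false.
Unit clause (NOT storm) forces storm = false.
Unit clause (NOT mild) forces mild = false.
Unit clause (sun) forces sun = true.
All clauses are satisfied.

sun=true, warm=true, snow=true, cold=false, red=false, storm=false, mild=false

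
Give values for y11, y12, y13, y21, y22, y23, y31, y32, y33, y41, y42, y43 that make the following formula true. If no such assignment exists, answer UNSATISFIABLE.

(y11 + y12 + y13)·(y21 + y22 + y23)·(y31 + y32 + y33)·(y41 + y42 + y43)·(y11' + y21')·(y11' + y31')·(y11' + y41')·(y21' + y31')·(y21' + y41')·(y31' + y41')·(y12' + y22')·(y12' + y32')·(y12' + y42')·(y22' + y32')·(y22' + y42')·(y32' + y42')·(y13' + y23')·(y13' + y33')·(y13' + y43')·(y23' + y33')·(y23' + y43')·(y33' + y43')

UNSATISFIABLE

Try y11 = 0.
Try y12 = 1.
(y22') alone gives y22 = 0.
(y32') alone gives y32 = 0.
(y42') alone gives y42 = 0.
Try y21 = 1.
(y31') alone gives y31 = 0.
(y33) alone gives y33 = 1.
(y41') alone gives y41 = 0.
(y43) alone gives y43 = 1.
Now (y43') is unsatisfied and unit — conflict.
Backtrack on y21: now try y21 = 0.
(y23) alone gives y23 = 1.
(y13') alone gives y13 = 0.
(y33') alone gives y33 = 0.
(y31) alone gives y31 = 1.
(y41') alone gives y41 = 0.
(y43) alone gives y43 = 1.
Now (y43') is unsatisfied and unit — conflict.
Both values of y21 lead to a conflict.
Backtrack on y12: now try y12 = 0.
(y13) alone gives y13 = 1.
(y23') alone gives y23 = 0.
(y33') alone gives y33 = 0.
(y43') alone gives y43 = 0.
Try y21 = 1.
(y31') alone gives y31 = 0.
(y32) alone gives y32 = 1.
(y41') alone gives y41 = 0.
(y42) alone gives y42 = 1.
Now (y42') is unsatisfied and unit — conflict.
Backtrack on y21: now try y21 = 0.
(y22) alone gives y22 = 1.
(y32') alone gives y32 = 0.
(y31) alone gives y31 = 1.
(y41') alone gives y41 = 0.
(y42) alone gives y42 = 1.
Now (y42') is unsatisfied and unit — conflict.
Both values of y21 lead to a conflict.
Both values of y12 lead to a conflict.
Backtrack on y11: now try y11 = 1.
(y21') alone gives y21 = 0.
(y31') alone gives y31 = 0.
(y41') alone gives y41 = 0.
Try y22 = 1.
(y12') alone gives y12 = 0.
(y32') alone gives y32 = 0.
(y33) alone gives y33 = 1.
(y42') alone gives y42 = 0.
(y43) alone gives y43 = 1.
Now (y43') is unsatisfied and unit — conflict.
Backtrack on y22: now try y22 = 0.
(y23) alone gives y23 = 1.
(y13') alone gives y13 = 0.
(y33') alone gives y33 = 0.
(y32) alone gives y32 = 1.
(y12') alone gives y12 = 0.
(y42') alone gives y42 = 0.
(y43) alone gives y43 = 1.
Now (y43') is unsatisfied and unit — conflict.
Both values of y22 lead to a conflict.
Both values of y11 lead to a conflict.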